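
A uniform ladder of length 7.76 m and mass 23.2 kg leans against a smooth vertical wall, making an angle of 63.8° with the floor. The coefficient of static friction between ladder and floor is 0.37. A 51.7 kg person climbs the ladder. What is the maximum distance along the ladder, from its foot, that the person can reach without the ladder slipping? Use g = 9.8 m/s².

d ≈ 6.71 m

Take moments about the foot of the ladder.
Ladder weight 23.2×9.8 = 227.4 N acts at 3.88 m along the ladder; its horizontal arm is 3.88·cos63.8° = 1.713 m → τ = 389.5 N·m clockwise.
Person weight 51.7×9.8 = 506.7 N at distance d → arm d·cos63.8° → τ = 506.7·d·0.4415 clockwise.
Wall normal N at the top has arm L sinθ = 6.963 m counterclockwise, so Στ = 0 gives N·6.963 = 389.5 + 223.7·d.
ΣFy = 0 ⇒ N_floor = 734.1 N, so the maximum friction is μ_s·N_floor = 0.37×734.1 = 271.6 N. ΣFx = 0 ⇒ N_wall = f, so at the slipping point N = 271.6 N.
Substituting: 271.6×6.963 = 389.5 + 223.7·d ⇒ d = (1891 − 389.5) / 223.7 = 6.71 m.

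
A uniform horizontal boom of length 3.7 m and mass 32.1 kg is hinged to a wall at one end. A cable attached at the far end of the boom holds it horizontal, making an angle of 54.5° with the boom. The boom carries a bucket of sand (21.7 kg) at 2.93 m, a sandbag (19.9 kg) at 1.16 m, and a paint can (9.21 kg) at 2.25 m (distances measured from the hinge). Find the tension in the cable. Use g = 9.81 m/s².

Taking torques about the hinge:
Beam weight: 32.1 × 9.81 = 314.9 N down at 1.85 m → arm 1.85 m, τ = 314.9 × 1.85 = 582.6 N·m clockwise.
Bucket of sand: 21.7 × 9.81 = 212.9 N down at 2.93 m → arm 2.93 m, τ = 212.9 × 2.93 = 623.8 N·m clockwise.
Sandbag: 19.9 × 9.81 = 195.2 N down at 1.16 m → arm 1.16 m, τ = 195.2 × 1.16 = 226.4 N·m clockwise.
Paint can: 9.21 × 9.81 = 90.35 N down at 2.25 m → arm 2.25 m, τ = 90.35 × 2.25 = 203.3 N·m clockwise.
Total clockwise load moment = 1636 N·m.
The cable tension T acts at 3.7 m; only its component perpendicular to the boom, T sinθ, produces torque. sin 54.5° = 0.8141.
Setting net torque to zero: T × 3.7 × 0.8141 = 1636 → T = 1636 / 3.012 = 543 N.

T ≈ 543 N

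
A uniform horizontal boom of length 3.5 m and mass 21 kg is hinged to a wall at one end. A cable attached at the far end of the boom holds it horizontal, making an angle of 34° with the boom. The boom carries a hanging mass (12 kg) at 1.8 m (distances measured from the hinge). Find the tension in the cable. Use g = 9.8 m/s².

Take moments about the hinge.
Beam weight: 21 × 9.8 = 205.8 N down at 1.75 m → arm 1.75 m, τ = 205.8 × 1.75 = 360.2 N·m clockwise.
Hanging mass: 12 × 9.8 = 117.6 N down at 1.8 m → arm 1.8 m, τ = 117.6 × 1.8 = 211.7 N·m clockwise.
Total clockwise load moment = 571.9 N·m.
The cable tension T acts at 3.5 m; only its component perpendicular to the boom, T sinθ, produces torque. sin 34° = 0.5592.
Στ = 0 ⇒ T × 3.5 × 0.5592 = 571.9 ⇒ T = 571.9 / 1.957 = 292 N.

T ≈ 292 N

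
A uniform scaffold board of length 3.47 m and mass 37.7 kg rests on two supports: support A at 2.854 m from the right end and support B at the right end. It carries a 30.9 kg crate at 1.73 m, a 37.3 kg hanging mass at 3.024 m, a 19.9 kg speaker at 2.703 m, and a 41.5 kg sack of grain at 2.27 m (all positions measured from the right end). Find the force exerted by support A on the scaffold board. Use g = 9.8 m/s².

Sum moments about support B (its reaction then has zero moment arm).
Beam weight: 37.7 × 9.8 = 369.5 N down at 1.735 m → arm 1.735 m, τ = 369.5 × 1.735 = 641.1 N·m counterclockwise.
Crate: 30.9 × 9.8 = 302.8 N down at 1.73 m → arm 1.73 m, τ = 302.8 × 1.73 = 523.8 N·m counterclockwise.
Hanging mass: 37.3 × 9.8 = 365.5 N down at 3.024 m → arm 3.024 m, τ = 365.5 × 3.024 = 1105 N·m counterclockwise.
Speaker: 19.9 × 9.8 = 195 N down at 2.703 m → arm 2.703 m, τ = 195 × 2.703 = 527.1 N·m counterclockwise.
Sack of grain: 41.5 × 9.8 = 406.7 N down at 2.27 m → arm 2.27 m, τ = 406.7 × 2.27 = 923.2 N·m counterclockwise.
Net load moment about support B = 3720 N·m counterclockwise.
Reaction R at support A is upward at 2.854 m, arm 2.854 m → moment R × 2.854 clockwise.
Balancing moments: R × 2.854 = 3720, giving R = 1300 N.

R_A ≈ 1300 N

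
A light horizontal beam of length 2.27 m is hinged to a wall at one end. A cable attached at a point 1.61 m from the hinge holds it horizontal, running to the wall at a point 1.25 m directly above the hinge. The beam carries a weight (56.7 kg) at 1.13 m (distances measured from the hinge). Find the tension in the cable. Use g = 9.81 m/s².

T ≈ 637 N

About the hinge:
Weight: 56.7 × 9.81 = 556.2 N down at 1.13 m → arm 1.13 m, τ = 556.2 × 1.13 = 628.5 N·m clockwise.
Total clockwise load moment = 628.5 N·m.
The cable tension T acts at 1.61 m; only its component perpendicular to the beam, T sinθ, produces torque. sinθ = h/√(h²+d²) = 1.25/√(1.25²+1.61²) = 0.6133.
Στ = 0 ⇒ T × 1.61 × 0.6133 = 628.5 ⇒ T = 628.5 / 0.9874 = 637 N.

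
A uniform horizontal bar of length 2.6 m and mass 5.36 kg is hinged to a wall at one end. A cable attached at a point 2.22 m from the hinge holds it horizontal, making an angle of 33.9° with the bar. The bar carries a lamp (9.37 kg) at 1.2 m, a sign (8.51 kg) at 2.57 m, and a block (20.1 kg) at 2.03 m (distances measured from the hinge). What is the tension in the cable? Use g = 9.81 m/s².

About the hinge:
Beam weight: 5.36 × 9.81 = 52.58 N down at 1.3 m → arm 1.3 m, τ = 52.58 × 1.3 = 68.35 N·m clockwise.
Lamp: 9.37 × 9.81 = 91.92 N down at 1.2 m → arm 1.2 m, τ = 91.92 × 1.2 = 110.3 N·m clockwise.
Sign: 8.51 × 9.81 = 83.48 N down at 2.57 m → arm 2.57 m, τ = 83.48 × 2.57 = 214.5 N·m clockwise.
Block: 20.1 × 9.81 = 197.2 N down at 2.03 m → arm 2.03 m, τ = 197.2 × 2.03 = 400.3 N·m clockwise.
Total clockwise load moment = 793.5 N·m.
The cable tension T acts at 2.22 m; only its component perpendicular to the bar, T sinθ, produces torque. sin 33.9° = 0.5577.
For rotational equilibrium, T × 2.22 × 0.5577 = 793.5, so T = 793.5 / 1.238 = 641 N.

T ≈ 641 N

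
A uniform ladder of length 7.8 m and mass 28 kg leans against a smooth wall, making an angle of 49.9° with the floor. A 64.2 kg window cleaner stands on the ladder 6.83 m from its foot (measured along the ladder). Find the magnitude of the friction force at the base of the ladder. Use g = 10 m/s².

Choose the foot of the ladder as the axis so the floor normal and friction both act there and drop out.
Ladder weight 28×10 = 280 N acts at 3.9 m along the ladder; its horizontal arm is 3.9·cos49.9° = 2.512 m → τ = 703.4 N·m clockwise.
Window cleaner: 64.2×10 = 642 N at 6.83 m → arm 4.399 m → τ = 2824 N·m clockwise.
Wall normal N acts horizontally at the top; its moment arm is the height L sinθ = 7.8·sin49.9° = 5.966 m, counterclockwise.
Στ = 0 ⇒ N × 5.966 = 3527 ⇒ N = 591 N.
ΣFx = 0: friction at the foot balances the wall's push, so f = N_wall = 591 N.

f ≈ 591 N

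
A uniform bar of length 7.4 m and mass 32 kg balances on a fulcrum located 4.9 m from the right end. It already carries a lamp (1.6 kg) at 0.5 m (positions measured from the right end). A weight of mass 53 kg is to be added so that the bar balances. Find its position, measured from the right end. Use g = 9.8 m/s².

x ≈ 5.76 m from the right end

Take moments about the fulcrum (at 4.9 m from the right end).
Beam weight: 32 × 9.8 = 313.6 N down at 3.7 m → arm 1.2 m, τ = 313.6 × 1.2 = 376.3 N·m clockwise.
Lamp: 1.6 × 9.8 = 15.68 N down at 0.5 m → arm 4.4 m, τ = 15.68 × 4.4 = 68.99 N·m clockwise.
Net moment of existing loads = 445.3 N·m clockwise.
The weight weighs 53 × 9.8 = 519.4 N and must supply an equal counterclockwise moment, so its lever arm about the fulcrum is 445.3 / 519.4 = 0.857 m.
That puts it at 4.9 + 0.857 = 5.76 m from the right end.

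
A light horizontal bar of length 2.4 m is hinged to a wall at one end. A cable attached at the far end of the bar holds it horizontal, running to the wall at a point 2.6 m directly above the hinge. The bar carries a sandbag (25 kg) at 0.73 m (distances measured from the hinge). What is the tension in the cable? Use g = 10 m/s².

T ≈ 103 N

About the hinge:
Sandbag: 25 × 10 = 250 N down at 0.73 m → arm 0.73 m, τ = 250 × 0.73 = 182.5 N·m clockwise.
Total clockwise load moment = 182.5 N·m.
The cable tension T acts at 2.4 m; only its component perpendicular to the bar, T sinθ, produces torque. sinθ = h/√(h²+d²) = 2.6/√(2.6²+2.4²) = 0.7348.
Setting net torque to zero: T × 2.4 × 0.7348 = 182.5 → T = 182.5 / 1.764 = 103 N.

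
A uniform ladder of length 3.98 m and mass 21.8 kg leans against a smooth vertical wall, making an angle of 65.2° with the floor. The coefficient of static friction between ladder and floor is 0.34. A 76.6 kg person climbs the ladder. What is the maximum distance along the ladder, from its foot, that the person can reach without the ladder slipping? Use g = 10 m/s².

Choose the foot of the ladder as the axis so the floor normal and friction both act there and drop out.
Ladder weight 21.8×10 = 218 N acts at 1.99 m along the ladder; its horizontal arm is 1.99·cos65.2° = 0.8347 m → τ = 182 N·m clockwise.
Person weight 76.6×10 = 766 N at distance d → arm d·cos65.2° → τ = 766·d·0.4195 clockwise.
Wall normal N at the top has arm L sinθ = 3.613 m counterclockwise, so Στ = 0 gives N·3.613 = 182 + 321.3·d.
ΣFy = 0 ⇒ N_floor = 984 N, so the maximum friction is μ_s·N_floor = 0.34×984 = 334.6 N. ΣFx = 0 ⇒ N_wall = f, so at the slipping point N = 334.6 N.
Substituting: 334.6×3.613 = 182 + 321.3·d ⇒ d = (1209 − 182) / 321.3 = 3.2 m.

d ≈ 3.2 m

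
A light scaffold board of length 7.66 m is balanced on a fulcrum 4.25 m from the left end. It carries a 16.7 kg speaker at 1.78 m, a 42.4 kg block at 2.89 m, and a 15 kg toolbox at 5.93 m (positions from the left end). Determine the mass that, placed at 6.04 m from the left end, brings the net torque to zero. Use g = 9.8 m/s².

Sum moments about the fulcrum (at 4.25 m from the left end) (the support reaction has zero arm there).
Speaker: 16.7 × 9.8 = 163.7 N down at 1.78 m → arm 2.47 m, τ = 163.7 × 2.47 = 404.3 N·m counterclockwise.
Block: 42.4 × 9.8 = 415.5 N down at 2.89 m → arm 1.36 m, τ = 415.5 × 1.36 = 565.1 N·m counterclockwise.
Toolbox: 15 × 9.8 = 147 N down at 5.93 m → arm 1.68 m, τ = 147 × 1.68 = 247 N·m clockwise.
Net moment of known loads = 722.4 N·m counterclockwise.
An unknown mass m at 6.04 m has arm 1.79 m; its moment is m·g·1.79 clockwise.
Balancing moments: m × 9.8 × 1.79 = 722.4, giving m = 722.4 / (9.8 × 1.79) = 41.2 kg.

m ≈ 41.2 kg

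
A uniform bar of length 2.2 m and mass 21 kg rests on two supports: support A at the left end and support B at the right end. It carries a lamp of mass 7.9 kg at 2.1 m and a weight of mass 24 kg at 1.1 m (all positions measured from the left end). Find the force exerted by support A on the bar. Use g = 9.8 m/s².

R_A ≈ 224 N

Sum moments about support B (its reaction then has zero moment arm).
Beam weight: 21 × 9.8 = 205.8 N down at 1.1 m → arm 1.1 m, τ = 205.8 × 1.1 = 226.4 N·m counterclockwise.
Lamp: 7.9 × 9.8 = 77.42 N down at 2.1 m → arm 0.1 m, τ = 77.42 × 0.1 = 7.742 N·m counterclockwise.
Weight: 24 × 9.8 = 235.2 N down at 1.1 m → arm 1.1 m, τ = 235.2 × 1.1 = 258.7 N·m counterclockwise.
Net load moment about support B = 492.8 N·m counterclockwise.
Reaction R at support A is upward at 0 m, arm 2.2 m → moment R × 2.2 clockwise.
Balancing moments: R × 2.2 = 492.8, giving R = 224 N.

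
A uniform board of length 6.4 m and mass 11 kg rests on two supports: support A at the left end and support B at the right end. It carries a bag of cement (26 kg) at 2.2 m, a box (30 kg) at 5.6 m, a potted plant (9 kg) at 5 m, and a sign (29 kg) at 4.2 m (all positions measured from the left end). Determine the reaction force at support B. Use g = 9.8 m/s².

Sum moments about support A (its reaction then has zero moment arm).
Beam weight: 11 × 9.8 = 107.8 N down at 3.2 m → arm 3.2 m, τ = 107.8 × 3.2 = 345 N·m clockwise.
Bag of cement: 26 × 9.8 = 254.8 N down at 2.2 m → arm 2.2 m, τ = 254.8 × 2.2 = 560.6 N·m clockwise.
Box: 30 × 9.8 = 294 N down at 5.6 m → arm 5.6 m, τ = 294 × 5.6 = 1646 N·m clockwise.
Potted plant: 9 × 9.8 = 88.2 N down at 5 m → arm 5 m, τ = 88.2 × 5 = 441 N·m clockwise.
Sign: 29 × 9.8 = 284.2 N down at 4.2 m → arm 4.2 m, τ = 284.2 × 4.2 = 1194 N·m clockwise.
Net load moment about support A = 4187 N·m clockwise.
Reaction R at support B is upward at 6.4 m, arm 6.4 m → moment R × 6.4 counterclockwise.
For rotational equilibrium, R × 6.4 = 4187, so R = 654 N.

R_B ≈ 654 N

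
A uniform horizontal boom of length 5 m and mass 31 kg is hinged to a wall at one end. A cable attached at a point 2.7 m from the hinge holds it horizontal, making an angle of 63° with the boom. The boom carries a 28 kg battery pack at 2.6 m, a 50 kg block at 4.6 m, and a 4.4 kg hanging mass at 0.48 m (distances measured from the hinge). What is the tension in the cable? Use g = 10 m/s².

Sum moments about the hinge (the unknown hinge reaction has zero arm there).
Beam weight: 31 × 10 = 310 N down at 2.5 m → arm 2.5 m, τ = 310 × 2.5 = 775 N·m clockwise.
Battery pack: 28 × 10 = 280 N down at 2.6 m → arm 2.6 m, τ = 280 × 2.6 = 728 N·m clockwise.
Block: 50 × 10 = 500 N down at 4.6 m → arm 4.6 m, τ = 500 × 4.6 = 2300 N·m clockwise.
Hanging mass: 4.4 × 10 = 44 N down at 0.48 m → arm 0.48 m, τ = 44 × 0.48 = 21.12 N·m clockwise.
Total clockwise load moment = 3824 N·m.
The cable tension T acts at 2.7 m; only its component perpendicular to the boom, T sinθ, produces torque. sin 63° = 0.891.
Setting net torque to zero: T × 2.7 × 0.891 = 3824 → T = 3824 / 2.406 = 1590 N.

T ≈ 1590 N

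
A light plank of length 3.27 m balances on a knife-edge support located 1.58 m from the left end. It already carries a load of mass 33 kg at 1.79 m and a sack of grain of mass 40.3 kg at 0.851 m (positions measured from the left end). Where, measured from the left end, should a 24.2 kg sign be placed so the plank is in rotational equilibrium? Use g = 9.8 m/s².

x ≈ 2.51 m from the left end

Sum moments about the knife-edge support (at 1.58 m from the left end) (the support reaction has zero arm there).
Load: 33 × 9.8 = 323.4 N down at 1.79 m → arm 0.21 m, τ = 323.4 × 0.21 = 67.91 N·m clockwise.
Sack of grain: 40.3 × 9.8 = 394.9 N down at 0.851 m → arm 0.729 m, τ = 394.9 × 0.729 = 287.9 N·m counterclockwise.
Net moment of existing loads = 220 N·m counterclockwise.
The sign weighs 24.2 × 9.8 = 237.2 N and must supply an equal clockwise moment, so its lever arm about the knife-edge support is 220 / 237.2 = 0.927 m.
That puts it at 1.58 + 0.927 = 2.51 m from the left end.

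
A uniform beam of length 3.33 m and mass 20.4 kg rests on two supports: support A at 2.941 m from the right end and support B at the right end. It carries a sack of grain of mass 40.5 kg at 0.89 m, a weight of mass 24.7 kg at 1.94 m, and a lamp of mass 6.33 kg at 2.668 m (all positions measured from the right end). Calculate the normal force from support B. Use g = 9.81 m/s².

R_B ≈ 452 N

Sum moments about support A (its reaction then has zero moment arm).
Beam weight: 20.4 × 9.81 = 200.1 N down at 1.665 m → arm 1.276 m, τ = 200.1 × 1.276 = 255.3 N·m clockwise.
Sack of grain: 40.5 × 9.81 = 397.3 N down at 0.89 m → arm 2.051 m, τ = 397.3 × 2.051 = 814.9 N·m clockwise.
Weight: 24.7 × 9.81 = 242.3 N down at 1.94 m → arm 1.001 m, τ = 242.3 × 1.001 = 242.5 N·m clockwise.
Lamp: 6.33 × 9.81 = 62.1 N down at 2.668 m → arm 0.273 m, τ = 62.1 × 0.273 = 16.95 N·m clockwise.
Net load moment about support A = 1330 N·m clockwise.
Reaction R at support B is upward at 0 m, arm 2.941 m → moment R × 2.941 counterclockwise.
Balancing moments: R × 2.941 = 1330, giving R = 452 N.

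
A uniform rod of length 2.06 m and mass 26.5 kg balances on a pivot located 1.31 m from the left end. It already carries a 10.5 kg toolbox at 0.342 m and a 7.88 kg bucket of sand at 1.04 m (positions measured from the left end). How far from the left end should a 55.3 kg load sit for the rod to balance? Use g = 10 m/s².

Take moments about the pivot (at 1.31 m from the left end).
Beam weight: 26.5 × 10 = 265 N down at 1.03 m → arm 0.28 m, τ = 265 × 0.28 = 74.2 N·m counterclockwise.
Toolbox: 10.5 × 10 = 105 N down at 0.342 m → arm 0.968 m, τ = 105 × 0.968 = 101.6 N·m counterclockwise.
Bucket of sand: 7.88 × 10 = 78.8 N down at 1.04 m → arm 0.27 m, τ = 78.8 × 0.27 = 21.28 N·m counterclockwise.
Net moment of existing loads = 197.1 N·m counterclockwise.
The load weighs 55.3 × 10 = 553 N and must supply an equal clockwise moment, so its lever arm about the pivot is 197.1 / 553 = 0.356 m.
That puts it at 1.31 + 0.356 = 1.67 m from the left end.

x ≈ 1.67 m from the left end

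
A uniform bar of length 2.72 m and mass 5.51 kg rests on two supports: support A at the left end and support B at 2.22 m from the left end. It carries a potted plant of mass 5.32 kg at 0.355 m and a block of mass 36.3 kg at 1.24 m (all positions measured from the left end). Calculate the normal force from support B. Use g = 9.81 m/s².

R_B ≈ 240 N

Taking torques about support A:
Beam weight: 5.51 × 9.81 = 54.05 N down at 1.36 m → arm 1.36 m, τ = 54.05 × 1.36 = 73.51 N·m clockwise.
Potted plant: 5.32 × 9.81 = 52.19 N down at 0.355 m → arm 0.355 m, τ = 52.19 × 0.355 = 18.53 N·m clockwise.
Block: 36.3 × 9.81 = 356.1 N down at 1.24 m → arm 1.24 m, τ = 356.1 × 1.24 = 441.6 N·m clockwise.
Net load moment about support A = 533.6 N·m clockwise.
Reaction R at support B is upward at 2.22 m, arm 2.22 m → moment R × 2.22 counterclockwise.
Στ = 0 ⇒ R × 2.22 = 533.6 ⇒ R = 240 N.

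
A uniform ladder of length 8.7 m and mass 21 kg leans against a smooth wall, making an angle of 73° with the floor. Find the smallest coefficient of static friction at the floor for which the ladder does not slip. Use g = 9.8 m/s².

Take moments about the foot of the ladder.
Ladder weight 21×9.8 = 205.8 N acts at 4.35 m along the ladder; its horizontal arm is 4.35·cos73° = 1.272 m → τ = 261.8 N·m clockwise.
Wall normal N acts horizontally at the top; its moment arm is the height L sinθ = 8.7·sin73° = 8.32 m, counterclockwise.
Setting net torque to zero: N × 8.32 = 261.8 → N = 31.47 N.
ΣFx = 0 ⇒ f = N_wall = 31.47 N. ΣFy = 0 ⇒ N_floor = 205.8 N.
μ_min = f / N_floor = 31.47 / 205.8 = 0.153.

μ_min ≈ 0.153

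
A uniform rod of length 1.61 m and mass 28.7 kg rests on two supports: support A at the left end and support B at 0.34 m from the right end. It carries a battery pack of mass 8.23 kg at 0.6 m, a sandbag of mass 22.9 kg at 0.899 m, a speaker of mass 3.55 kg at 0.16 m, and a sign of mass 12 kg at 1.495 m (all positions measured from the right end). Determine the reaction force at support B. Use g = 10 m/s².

Choose support A as the axis so its reaction then has zero moment arm.
Beam weight: 28.7 × 10 = 287 N down at 0.805 m → arm 0.805 m, τ = 287 × 0.805 = 231 N·m clockwise.
Battery pack: 8.23 × 10 = 82.3 N down at 0.6 m → arm 1.01 m, τ = 82.3 × 1.01 = 83.12 N·m clockwise.
Sandbag: 22.9 × 10 = 229 N down at 0.899 m → arm 0.711 m, τ = 229 × 0.711 = 162.8 N·m clockwise.
Speaker: 3.55 × 10 = 35.5 N down at 0.16 m → arm 1.45 m, τ = 35.5 × 1.45 = 51.48 N·m clockwise.
Sign: 12 × 10 = 120 N down at 1.495 m → arm 0.115 m, τ = 120 × 0.115 = 13.8 N·m clockwise.
Net load moment about support A = 542.2 N·m clockwise.
Reaction R at support B is upward at 0.34 m, arm 1.27 m → moment R × 1.27 counterclockwise.
Setting net torque to zero: R × 1.27 = 542.2 → R = 427 N.

R_B ≈ 427 N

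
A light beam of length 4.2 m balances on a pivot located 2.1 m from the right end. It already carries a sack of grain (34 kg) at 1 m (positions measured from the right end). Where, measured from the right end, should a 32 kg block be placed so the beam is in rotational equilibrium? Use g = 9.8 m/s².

x ≈ 3.27 m from the right end

About the pivot (at 2.1 m from the right end):
Sack of grain: 34 × 9.8 = 333.2 N down at 1 m → arm 1.1 m, τ = 333.2 × 1.1 = 366.5 N·m clockwise.
Net moment of existing loads = 366.5 N·m clockwise.
The block weighs 32 × 9.8 = 313.6 N and must supply an equal counterclockwise moment, so its lever arm about the pivot is 366.5 / 313.6 = 1.17 m.
That puts it at 2.1 + 1.17 = 3.27 m from the right end.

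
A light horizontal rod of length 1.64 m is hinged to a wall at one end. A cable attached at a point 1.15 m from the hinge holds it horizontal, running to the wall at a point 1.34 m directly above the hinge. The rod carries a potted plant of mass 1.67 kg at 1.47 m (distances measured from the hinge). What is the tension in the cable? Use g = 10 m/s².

T ≈ 28.1 N

About the hinge:
Potted plant: 1.67 × 10 = 16.7 N down at 1.47 m → arm 1.47 m, τ = 16.7 × 1.47 = 24.55 N·m clockwise.
Total clockwise load moment = 24.55 N·m.
The cable tension T acts at 1.15 m; only its component perpendicular to the rod, T sinθ, produces torque. sinθ = h/√(h²+d²) = 1.34/√(1.34²+1.15²) = 0.7589.
Στ = 0 ⇒ T × 1.15 × 0.7589 = 24.55 ⇒ T = 24.55 / 0.8727 = 28.1 N.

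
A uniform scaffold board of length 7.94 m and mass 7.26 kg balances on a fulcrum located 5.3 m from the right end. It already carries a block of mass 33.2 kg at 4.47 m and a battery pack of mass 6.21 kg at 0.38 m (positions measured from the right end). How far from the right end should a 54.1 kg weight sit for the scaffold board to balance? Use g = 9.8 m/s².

x ≈ 6.55 m from the right end

Sum moments about the fulcrum (at 5.3 m from the right end) (the support reaction has zero arm there).
Beam weight: 7.26 × 9.8 = 71.15 N down at 3.97 m → arm 1.33 m, τ = 71.15 × 1.33 = 94.63 N·m clockwise.
Block: 33.2 × 9.8 = 325.4 N down at 4.47 m → arm 0.83 m, τ = 325.4 × 0.83 = 270.1 N·m clockwise.
Battery pack: 6.21 × 9.8 = 60.86 N down at 0.38 m → arm 4.92 m, τ = 60.86 × 4.92 = 299.4 N·m clockwise.
Net moment of existing loads = 664.1 N·m clockwise.
The weight weighs 54.1 × 9.8 = 530.2 N and must supply an equal counterclockwise moment, so its lever arm about the fulcrum is 664.1 / 530.2 = 1.25 m.
That puts it at 5.3 + 1.25 = 6.55 m from the right end.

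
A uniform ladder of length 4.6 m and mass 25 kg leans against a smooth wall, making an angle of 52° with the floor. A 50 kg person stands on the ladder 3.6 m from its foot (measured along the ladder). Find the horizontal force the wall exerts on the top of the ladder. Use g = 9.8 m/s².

About the foot of the ladder:
Ladder weight 25×9.8 = 245 N acts at 2.3 m along the ladder; its horizontal arm is 2.3·cos52° = 1.416 m → τ = 346.9 N·m clockwise.
Person: 50×9.8 = 490 N at 3.6 m → arm 2.216 m → τ = 1086 N·m clockwise.
Wall normal N acts horizontally at the top; its moment arm is the height L sinθ = 4.6·sin52° = 3.625 m, counterclockwise.
For rotational equilibrium, N × 3.625 = 1433, so N = 395 N.

N_wall ≈ 395 N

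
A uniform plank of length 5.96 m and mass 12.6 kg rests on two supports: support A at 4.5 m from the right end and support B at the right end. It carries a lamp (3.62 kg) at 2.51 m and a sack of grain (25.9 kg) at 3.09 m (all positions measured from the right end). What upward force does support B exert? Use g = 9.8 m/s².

Take moments about support A.
Beam weight: 12.6 × 9.8 = 123.5 N down at 2.98 m → arm 1.52 m, τ = 123.5 × 1.52 = 187.7 N·m clockwise.
Lamp: 3.62 × 9.8 = 35.48 N down at 2.51 m → arm 1.99 m, τ = 35.48 × 1.99 = 70.61 N·m clockwise.
Sack of grain: 25.9 × 9.8 = 253.8 N down at 3.09 m → arm 1.41 m, τ = 253.8 × 1.41 = 357.9 N·m clockwise.
Net load moment about support A = 616.2 N·m clockwise.
Reaction R at support B is upward at 0 m, arm 4.5 m → moment R × 4.5 counterclockwise.
For rotational equilibrium, R × 4.5 = 616.2, so R = 137 N.

R_B ≈ 137 N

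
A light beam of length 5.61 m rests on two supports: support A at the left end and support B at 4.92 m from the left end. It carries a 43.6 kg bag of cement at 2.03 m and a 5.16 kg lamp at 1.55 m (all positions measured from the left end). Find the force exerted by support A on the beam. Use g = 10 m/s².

Taking torques about support B:
Bag of cement: 43.6 × 10 = 436 N down at 2.03 m → arm 2.89 m, τ = 436 × 2.89 = 1260 N·m counterclockwise.
Lamp: 5.16 × 10 = 51.6 N down at 1.55 m → arm 3.37 m, τ = 51.6 × 3.37 = 173.9 N·m counterclockwise.
Net load moment about support B = 1434 N·m counterclockwise.
Reaction R at support A is upward at 0 m, arm 4.92 m → moment R × 4.92 clockwise.
Στ = 0 ⇒ R × 4.92 = 1434 ⇒ R = 291 N.

R_A ≈ 291 N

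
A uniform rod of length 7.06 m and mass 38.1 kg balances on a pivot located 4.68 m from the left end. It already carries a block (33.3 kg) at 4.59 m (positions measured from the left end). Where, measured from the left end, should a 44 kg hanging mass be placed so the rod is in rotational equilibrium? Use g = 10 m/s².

x ≈ 5.74 m from the left end

Choose the pivot (at 4.68 m from the left end) as the axis so the support reaction has zero arm there.
Beam weight: 38.1 × 10 = 381 N down at 3.53 m → arm 1.15 m, τ = 381 × 1.15 = 438.1 N·m counterclockwise.
Block: 33.3 × 10 = 333 N down at 4.59 m → arm 0.09 m, τ = 333 × 0.09 = 29.97 N·m counterclockwise.
Net moment of existing loads = 468.1 N·m counterclockwise.
The hanging mass weighs 44 × 10 = 440 N and must supply an equal clockwise moment, so its lever arm about the pivot is 468.1 / 440 = 1.06 m.
That puts it at 4.68 + 1.06 = 5.74 m from the left end.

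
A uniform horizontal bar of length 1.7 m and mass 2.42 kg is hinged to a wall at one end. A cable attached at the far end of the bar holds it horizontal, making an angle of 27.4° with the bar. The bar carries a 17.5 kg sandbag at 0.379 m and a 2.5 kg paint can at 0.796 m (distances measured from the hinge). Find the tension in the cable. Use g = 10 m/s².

T ≈ 137 N

Sum moments about the hinge (the unknown hinge reaction has zero arm there).
Beam weight: 2.42 × 10 = 24.2 N down at 0.85 m → arm 0.85 m, τ = 24.2 × 0.85 = 20.57 N·m clockwise.
Sandbag: 17.5 × 10 = 175 N down at 0.379 m → arm 0.379 m, τ = 175 × 0.379 = 66.33 N·m clockwise.
Paint can: 2.5 × 10 = 25 N down at 0.796 m → arm 0.796 m, τ = 25 × 0.796 = 19.9 N·m clockwise.
Total clockwise load moment = 106.8 N·m.
The cable tension T acts at 1.7 m; only its component perpendicular to the bar, T sinθ, produces torque. sin 27.4° = 0.4602.
Setting net torque to zero: T × 1.7 × 0.4602 = 106.8 → T = 106.8 / 0.7823 = 137 N.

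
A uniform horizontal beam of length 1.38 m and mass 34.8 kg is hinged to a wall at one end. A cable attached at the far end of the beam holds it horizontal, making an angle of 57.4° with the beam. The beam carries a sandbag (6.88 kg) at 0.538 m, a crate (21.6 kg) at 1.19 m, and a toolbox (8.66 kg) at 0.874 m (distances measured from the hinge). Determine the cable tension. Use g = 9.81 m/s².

Sum moments about the hinge (the unknown hinge reaction has zero arm there).
Beam weight: 34.8 × 9.81 = 341.4 N down at 0.69 m → arm 0.69 m, τ = 341.4 × 0.69 = 235.6 N·m clockwise.
Sandbag: 6.88 × 9.81 = 67.49 N down at 0.538 m → arm 0.538 m, τ = 67.49 × 0.538 = 36.31 N·m clockwise.
Crate: 21.6 × 9.81 = 211.9 N down at 1.19 m → arm 1.19 m, τ = 211.9 × 1.19 = 252.2 N·m clockwise.
Toolbox: 8.66 × 9.81 = 84.95 N down at 0.874 m → arm 0.874 m, τ = 84.95 × 0.874 = 74.25 N·m clockwise.
Total clockwise load moment = 598.4 N·m.
The cable tension T acts at 1.38 m; only its component perpendicular to the beam, T sinθ, produces torque. sin 57.4° = 0.8425.
Setting net torque to zero: T × 1.38 × 0.8425 = 598.4 → T = 598.4 / 1.163 = 515 N.

T ≈ 515 N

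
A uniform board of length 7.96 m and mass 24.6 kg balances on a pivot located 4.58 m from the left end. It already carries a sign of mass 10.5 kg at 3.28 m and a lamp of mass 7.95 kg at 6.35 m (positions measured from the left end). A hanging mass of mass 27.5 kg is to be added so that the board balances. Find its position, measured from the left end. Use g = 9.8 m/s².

Sum moments about the pivot (at 4.58 m from the left end) (the support reaction has zero arm there).
Beam weight: 24.6 × 9.8 = 241.1 N down at 3.98 m → arm 0.6 m, τ = 241.1 × 0.6 = 144.7 N·m counterclockwise.
Sign: 10.5 × 9.8 = 102.9 N down at 3.28 m → arm 1.3 m, τ = 102.9 × 1.3 = 133.8 N·m counterclockwise.
Lamp: 7.95 × 9.8 = 77.91 N down at 6.35 m → arm 1.77 m, τ = 77.91 × 1.77 = 137.9 N·m clockwise.
Net moment of existing loads = 140.6 N·m counterclockwise.
The hanging mass weighs 27.5 × 9.8 = 269.5 N and must supply an equal clockwise moment, so its lever arm about the pivot is 140.6 / 269.5 = 0.522 m.
That puts it at 4.58 + 0.522 = 5.1 m from the left end.

x ≈ 5.1 m from the left end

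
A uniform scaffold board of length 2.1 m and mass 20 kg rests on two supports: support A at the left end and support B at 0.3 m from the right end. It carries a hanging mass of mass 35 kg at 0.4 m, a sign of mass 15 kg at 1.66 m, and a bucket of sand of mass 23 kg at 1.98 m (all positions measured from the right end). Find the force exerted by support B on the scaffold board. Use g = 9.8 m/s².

Choose support A as the axis so its reaction then has zero moment arm.
Beam weight: 20 × 9.8 = 196 N down at 1.05 m → arm 1.05 m, τ = 196 × 1.05 = 205.8 N·m clockwise.
Hanging mass: 35 × 9.8 = 343 N down at 0.4 m → arm 1.7 m, τ = 343 × 1.7 = 583.1 N·m clockwise.
Sign: 15 × 9.8 = 147 N down at 1.66 m → arm 0.44 m, τ = 147 × 0.44 = 64.68 N·m clockwise.
Bucket of sand: 23 × 9.8 = 225.4 N down at 1.98 m → arm 0.12 m, τ = 225.4 × 0.12 = 27.05 N·m clockwise.
Net load moment about support A = 880.6 N·m clockwise.
Reaction R at support B is upward at 0.3 m, arm 1.8 m → moment R × 1.8 counterclockwise.
Setting net torque to zero: R × 1.8 = 880.6 → R = 489 N.

R_B ≈ 489 N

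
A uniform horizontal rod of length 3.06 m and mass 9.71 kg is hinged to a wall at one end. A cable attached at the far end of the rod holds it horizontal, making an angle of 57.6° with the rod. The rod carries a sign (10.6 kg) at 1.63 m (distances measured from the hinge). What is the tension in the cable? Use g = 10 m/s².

T ≈ 124 N

Sum moments about the hinge (the unknown hinge reaction has zero arm there).
Beam weight: 9.71 × 10 = 97.1 N down at 1.53 m → arm 1.53 m, τ = 97.1 × 1.53 = 148.6 N·m clockwise.
Sign: 10.6 × 10 = 106 N down at 1.63 m → arm 1.63 m, τ = 106 × 1.63 = 172.8 N·m clockwise.
Total clockwise load moment = 321.4 N·m.
The cable tension T acts at 3.06 m; only its component perpendicular to the rod, T sinθ, produces torque. sin 57.6° = 0.8443.
Στ = 0 ⇒ T × 3.06 × 0.8443 = 321.4 ⇒ T = 321.4 / 2.584 = 124 N.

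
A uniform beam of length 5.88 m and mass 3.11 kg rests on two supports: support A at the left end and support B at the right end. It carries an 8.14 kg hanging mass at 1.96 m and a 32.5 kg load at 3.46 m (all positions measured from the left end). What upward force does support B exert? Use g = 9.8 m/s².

R_B ≈ 229 N

About support A:
Beam weight: 3.11 × 9.8 = 30.48 N down at 2.94 m → arm 2.94 m, τ = 30.48 × 2.94 = 89.61 N·m clockwise.
Hanging mass: 8.14 × 9.8 = 79.77 N down at 1.96 m → arm 1.96 m, τ = 79.77 × 1.96 = 156.3 N·m clockwise.
Load: 32.5 × 9.8 = 318.5 N down at 3.46 m → arm 3.46 m, τ = 318.5 × 3.46 = 1102 N·m clockwise.
Net load moment about support A = 1348 N·m clockwise.
Reaction R at support B is upward at 5.88 m, arm 5.88 m → moment R × 5.88 counterclockwise.
For rotational equilibrium, R × 5.88 = 1348, so R = 229 N.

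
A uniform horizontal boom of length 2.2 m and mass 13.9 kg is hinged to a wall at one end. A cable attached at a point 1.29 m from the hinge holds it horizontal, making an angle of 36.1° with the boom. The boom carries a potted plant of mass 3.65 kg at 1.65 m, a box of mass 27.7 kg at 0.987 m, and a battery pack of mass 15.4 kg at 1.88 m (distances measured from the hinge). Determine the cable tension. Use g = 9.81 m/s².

About the hinge:
Beam weight: 13.9 × 9.81 = 136.4 N down at 1.1 m → arm 1.1 m, τ = 136.4 × 1.1 = 150 N·m clockwise.
Potted plant: 3.65 × 9.81 = 35.81 N down at 1.65 m → arm 1.65 m, τ = 35.81 × 1.65 = 59.09 N·m clockwise.
Box: 27.7 × 9.81 = 271.7 N down at 0.987 m → arm 0.987 m, τ = 271.7 × 0.987 = 268.2 N·m clockwise.
Battery pack: 15.4 × 9.81 = 151.1 N down at 1.88 m → arm 1.88 m, τ = 151.1 × 1.88 = 284.1 N·m clockwise.
Total clockwise load moment = 761.4 N·m.
The cable tension T acts at 1.29 m; only its component perpendicular to the boom, T sinθ, produces torque. sin 36.1° = 0.5892.
Setting net torque to zero: T × 1.29 × 0.5892 = 761.4 → T = 761.4 / 0.7601 = 1000 N.

T ≈ 1000 N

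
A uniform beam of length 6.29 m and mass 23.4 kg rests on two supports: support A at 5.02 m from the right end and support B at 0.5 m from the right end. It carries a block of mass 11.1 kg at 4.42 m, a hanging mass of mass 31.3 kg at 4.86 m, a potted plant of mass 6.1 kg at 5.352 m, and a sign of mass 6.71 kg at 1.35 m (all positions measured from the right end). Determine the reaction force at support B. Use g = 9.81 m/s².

R_B ≈ 170 N

Take moments about support A.
Beam weight: 23.4 × 9.81 = 229.6 N down at 3.145 m → arm 1.875 m, τ = 229.6 × 1.875 = 430.5 N·m clockwise.
Block: 11.1 × 9.81 = 108.9 N down at 4.42 m → arm 0.6 m, τ = 108.9 × 0.6 = 65.34 N·m clockwise.
Hanging mass: 31.3 × 9.81 = 307.1 N down at 4.86 m → arm 0.16 m, τ = 307.1 × 0.16 = 49.14 N·m clockwise.
Potted plant: 6.1 × 9.81 = 59.84 N down at 5.352 m → arm 0.332 m, τ = 59.84 × 0.332 = 19.87 N·m counterclockwise.
Sign: 6.71 × 9.81 = 65.83 N down at 1.35 m → arm 3.67 m, τ = 65.83 × 3.67 = 241.6 N·m clockwise.
Net load moment about support A = 766.7 N·m clockwise.
Reaction R at support B is upward at 0.5 m, arm 4.52 m → moment R × 4.52 counterclockwise.
Balancing moments: R × 4.52 = 766.7, giving R = 170 N.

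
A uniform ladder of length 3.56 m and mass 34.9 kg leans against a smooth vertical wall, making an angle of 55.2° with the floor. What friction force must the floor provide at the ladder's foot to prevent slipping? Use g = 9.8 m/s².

f ≈ 119 N

Taking torques about the foot of the ladder:
Ladder weight 34.9×9.8 = 342 N acts at 1.78 m along the ladder; its horizontal arm is 1.78·cos55.2° = 1.016 m → τ = 347.5 N·m clockwise.
Wall normal N acts horizontally at the top; its moment arm is the height L sinθ = 3.56·sin55.2° = 2.923 m, counterclockwise.
Setting net torque to zero: N × 2.923 = 347.5 → N = 119 N.
ΣFx = 0: friction at the foot balances the wall's push, so f = N_wall = 119 N.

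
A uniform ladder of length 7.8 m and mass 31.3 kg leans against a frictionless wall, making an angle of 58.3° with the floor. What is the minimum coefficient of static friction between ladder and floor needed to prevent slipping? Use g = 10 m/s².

Taking torques about the foot of the ladder:
Ladder weight 31.3×10 = 313 N acts at 3.9 m along the ladder; its horizontal arm is 3.9·cos58.3° = 2.049 m → τ = 641.3 N·m clockwise.
Wall normal N acts horizontally at the top; its moment arm is the height L sinθ = 7.8·sin58.3° = 6.636 m, counterclockwise.
Balancing moments: N × 6.636 = 641.3, giving N = 96.64 N.
ΣFx = 0 ⇒ f = N_wall = 96.64 N. ΣFy = 0 ⇒ N_floor = 313 N.
μ_min = f / N_floor = 96.64 / 313 = 0.309.

μ_min ≈ 0.309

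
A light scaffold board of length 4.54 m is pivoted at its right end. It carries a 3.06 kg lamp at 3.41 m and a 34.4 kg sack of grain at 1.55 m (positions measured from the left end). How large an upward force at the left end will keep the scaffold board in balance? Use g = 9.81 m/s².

F ≈ 230 N

Taking torques about the right end:
Lamp: 3.06 × 9.81 = 30.02 N down at 3.41 m → arm 1.13 m, τ = 30.02 × 1.13 = 33.92 N·m counterclockwise.
Sack of grain: 34.4 × 9.81 = 337.5 N down at 1.55 m → arm 2.99 m, τ = 337.5 × 2.99 = 1009 N·m counterclockwise.
Net moment of the loads = 1043 N·m counterclockwise.
The upward force F acts at the left end, arm 4.54 m, giving F × 4.54 clockwise.
Στ = 0 ⇒ F × 4.54 = 1043 ⇒ F = 1043 / 4.54 = 230 N.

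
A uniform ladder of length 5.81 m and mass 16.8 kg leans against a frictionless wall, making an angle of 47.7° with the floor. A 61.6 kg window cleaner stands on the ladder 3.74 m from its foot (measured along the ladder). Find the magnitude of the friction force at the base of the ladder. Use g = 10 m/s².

Choose the foot of the ladder as the axis so the floor normal and friction both act there and drop out.
Ladder weight 16.8×10 = 168 N acts at 2.905 m along the ladder; its horizontal arm is 2.905·cos47.7° = 1.955 m → τ = 328.4 N·m clockwise.
Window cleaner: 61.6×10 = 616 N at 3.74 m → arm 2.517 m → τ = 1550 N·m clockwise.
Wall normal N acts horizontally at the top; its moment arm is the height L sinθ = 5.81·sin47.7° = 4.297 m, counterclockwise.
Στ = 0 ⇒ N × 4.297 = 1878 ⇒ N = 437 N.
ΣFx = 0: friction at the foot balances the wall's push, so f = N_wall = 437 N.

f ≈ 437 N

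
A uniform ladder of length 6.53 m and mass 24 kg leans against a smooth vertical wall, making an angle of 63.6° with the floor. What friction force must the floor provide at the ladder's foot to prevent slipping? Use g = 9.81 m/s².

f ≈ 58.4 N

About the foot of the ladder:
Ladder weight 24×9.81 = 235.4 N acts at 3.265 m along the ladder; its horizontal arm is 3.265·cos63.6° = 1.452 m → τ = 341.8 N·m clockwise.
Wall normal N acts horizontally at the top; its moment arm is the height L sinθ = 6.53·sin63.6° = 5.849 m, counterclockwise.
For rotational equilibrium, N × 5.849 = 341.8, so N = 58.4 N.
ΣFx = 0: friction at the foot balances the wall's push, so f = N_wall = 58.4 N.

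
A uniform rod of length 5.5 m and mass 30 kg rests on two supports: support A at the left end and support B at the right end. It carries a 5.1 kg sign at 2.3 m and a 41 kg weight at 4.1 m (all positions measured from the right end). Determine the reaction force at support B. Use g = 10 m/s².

About support A:
Beam weight: 30 × 10 = 300 N down at 2.75 m → arm 2.75 m, τ = 300 × 2.75 = 825 N·m clockwise.
Sign: 5.1 × 10 = 51 N down at 2.3 m → arm 3.2 m, τ = 51 × 3.2 = 163.2 N·m clockwise.
Weight: 41 × 10 = 410 N down at 4.1 m → arm 1.4 m, τ = 410 × 1.4 = 574 N·m clockwise.
Net load moment about support A = 1562 N·m clockwise.
Reaction R at support B is upward at 0 m, arm 5.5 m → moment R × 5.5 counterclockwise.
For rotational equilibrium, R × 5.5 = 1562, so R = 284 N.

R_B ≈ 284 N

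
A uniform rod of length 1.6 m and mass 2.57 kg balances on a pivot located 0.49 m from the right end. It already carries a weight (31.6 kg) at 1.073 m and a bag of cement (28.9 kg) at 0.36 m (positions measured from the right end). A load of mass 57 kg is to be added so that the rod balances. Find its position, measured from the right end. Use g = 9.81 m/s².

x ≈ 0.219 m from the right end

Taking torques about the pivot (at 0.49 m from the right end):
Beam weight: 2.57 × 9.81 = 25.21 N down at 0.8 m → arm 0.31 m, τ = 25.21 × 0.31 = 7.815 N·m counterclockwise.
Weight: 31.6 × 9.81 = 310 N down at 1.073 m → arm 0.583 m, τ = 310 × 0.583 = 180.7 N·m counterclockwise.
Bag of cement: 28.9 × 9.81 = 283.5 N down at 0.36 m → arm 0.13 m, τ = 283.5 × 0.13 = 36.86 N·m clockwise.
Net moment of existing loads = 151.7 N·m counterclockwise.
The load weighs 57 × 9.81 = 559.2 N and must supply an equal clockwise moment, so its lever arm about the pivot is 151.7 / 559.2 = 0.271 m.
That puts it at 0.49 − 0.271 = 0.219 m from the right end.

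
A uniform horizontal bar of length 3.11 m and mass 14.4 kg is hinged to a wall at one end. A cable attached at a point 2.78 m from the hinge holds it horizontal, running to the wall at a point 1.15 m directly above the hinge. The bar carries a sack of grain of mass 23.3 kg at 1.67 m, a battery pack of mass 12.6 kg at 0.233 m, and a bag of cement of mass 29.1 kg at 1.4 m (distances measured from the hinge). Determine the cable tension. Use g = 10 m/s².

T ≈ 988 N

Choose the hinge as the axis so the unknown hinge reaction has zero arm there.
Beam weight: 14.4 × 10 = 144 N down at 1.555 m → arm 1.555 m, τ = 144 × 1.555 = 223.9 N·m clockwise.
Sack of grain: 23.3 × 10 = 233 N down at 1.67 m → arm 1.67 m, τ = 233 × 1.67 = 389.1 N·m clockwise.
Battery pack: 12.6 × 10 = 126 N down at 0.233 m → arm 0.233 m, τ = 126 × 0.233 = 29.36 N·m clockwise.
Bag of cement: 29.1 × 10 = 291 N down at 1.4 m → arm 1.4 m, τ = 291 × 1.4 = 407.4 N·m clockwise.
Total clockwise load moment = 1050 N·m.
The cable tension T acts at 2.78 m; only its component perpendicular to the bar, T sinθ, produces torque. sinθ = h/√(h²+d²) = 1.15/√(1.15²+2.78²) = 0.3823.
For rotational equilibrium, T × 2.78 × 0.3823 = 1050, so T = 1050 / 1.063 = 988 N.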